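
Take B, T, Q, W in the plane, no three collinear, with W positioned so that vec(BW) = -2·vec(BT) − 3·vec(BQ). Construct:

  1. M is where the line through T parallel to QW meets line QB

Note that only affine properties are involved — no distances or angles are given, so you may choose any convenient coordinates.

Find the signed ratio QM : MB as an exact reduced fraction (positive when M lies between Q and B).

Set B = (0, 0), T = (1, 0), Q = (0, 1), W = (-2, -3); any affine frame gives the same invariant.
1. M is where the line through T parallel to QW meets line QB ⇒ M = (0, -2)
M = Q + t·(B−Q) with t = 3, so QM:MB = t:(1−t) = 3:-2

QM:MB = -3/2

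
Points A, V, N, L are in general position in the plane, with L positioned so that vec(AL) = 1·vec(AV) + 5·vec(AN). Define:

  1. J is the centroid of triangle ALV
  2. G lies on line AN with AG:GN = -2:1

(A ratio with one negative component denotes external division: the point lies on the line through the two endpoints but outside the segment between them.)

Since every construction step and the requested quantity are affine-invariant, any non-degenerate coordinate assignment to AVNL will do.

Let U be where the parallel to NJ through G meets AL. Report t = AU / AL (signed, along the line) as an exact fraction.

Assign A = (0, 0), V = (1, 0), N = (0, 1), L = (1, 5) — the answer is frame-independent, so this choice is without loss of generality.
1. J is the centroid of triangle ALV ⇒ J = (2/3, 5/3)
2. G lies on line AN with AG:GN = -2:1 ⇒ G = (0, 2)
through G parallel to NJ: direction (2/3, 2/3); meets AL at U = (1/2, 5/2)
U = A + t·(L−A) with t = 1/2

t = 1/2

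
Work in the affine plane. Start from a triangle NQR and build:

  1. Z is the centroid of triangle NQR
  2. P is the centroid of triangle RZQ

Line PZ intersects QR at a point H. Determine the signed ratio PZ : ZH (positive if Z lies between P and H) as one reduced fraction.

Work in coordinates with N = (0, 0), Q = (1, 0), R = (0, 1).
1. Z is the centroid of triangle NQR ⇒ Z = (1/3, 1/3)
2. P is the centroid of triangle RZQ ⇒ P = (4/9, 4/9)
line PZ meets QR at H = (1/2, 1/2)
Z = P + t·(H−P) with t = -2, so PZ:ZH = -2:3

PZ:ZH = -2/3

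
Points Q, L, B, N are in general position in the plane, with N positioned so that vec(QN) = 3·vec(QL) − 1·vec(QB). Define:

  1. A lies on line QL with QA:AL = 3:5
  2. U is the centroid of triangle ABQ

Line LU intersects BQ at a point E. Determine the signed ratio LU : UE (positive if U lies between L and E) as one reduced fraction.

LU:UE = 7

Choose coordinates Q = (0, 0), L = (1, 0), B = (0, 1), N = (3, -1).
1. A lies on line QL with QA:AL = 3:5 ⇒ A = (3/8, 0)
2. U is the centroid of triangle ABQ ⇒ U = (1/8, 1/3)
line LU meets BQ at E = (0, 8/21)
U = L + t·(E−L) with t = 7/8, so LU:UE = 7/8:1/8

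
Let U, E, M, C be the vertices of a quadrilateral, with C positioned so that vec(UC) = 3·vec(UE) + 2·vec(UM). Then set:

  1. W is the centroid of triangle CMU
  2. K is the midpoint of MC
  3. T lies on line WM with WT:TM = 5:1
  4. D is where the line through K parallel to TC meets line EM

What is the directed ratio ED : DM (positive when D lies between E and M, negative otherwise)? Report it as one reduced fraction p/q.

Set U = (0, 0), E = (1, 0), M = (0, 1), C = (3, 2); any affine frame gives the same invariant.
1. W is the centroid of triangle CMU ⇒ W = (1, 1)
2. K is the midpoint of MC ⇒ K = (3/2, 3/2)
3. T lies on line WM with WT:TM = 5:1 ⇒ T = (1/6, 1)
4. D is where the line through K parallel to TC meets line EM ⇒ D = (1/46, 45/46)
D = E + t·(M−E) with t = 45/46, so ED:DM = t:(1−t) = 45/46:1/46

ED:DM = 45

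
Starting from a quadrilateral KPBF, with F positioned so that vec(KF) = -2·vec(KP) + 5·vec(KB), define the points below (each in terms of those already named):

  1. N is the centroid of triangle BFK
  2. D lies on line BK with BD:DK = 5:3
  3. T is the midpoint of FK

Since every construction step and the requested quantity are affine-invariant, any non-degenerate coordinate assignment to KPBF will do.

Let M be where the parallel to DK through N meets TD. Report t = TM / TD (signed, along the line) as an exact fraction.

t = 1/3

Set K = (0, 0), P = (1, 0), B = (0, 1), F = (-2, 5); any affine frame gives the same invariant.
1. N is the centroid of triangle BFK ⇒ N = (-2/3, 2)
2. D lies on line BK with BD:DK = 5:3 ⇒ D = (0, 3/8)
3. T is the midpoint of FK ⇒ T = (-1, 5/2)
through N parallel to DK: direction (0, -3/8); meets TD at M = (-2/3, 43/24)
M = T + t·(D−T) with t = 1/3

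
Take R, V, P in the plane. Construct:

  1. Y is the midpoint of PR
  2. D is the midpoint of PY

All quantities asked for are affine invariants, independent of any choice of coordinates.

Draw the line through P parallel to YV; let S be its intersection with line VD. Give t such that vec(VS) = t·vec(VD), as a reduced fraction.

Set R = (0, 0), V = (1, 0), P = (0, 1); any affine frame gives the same invariant.
1. Y is the midpoint of PR ⇒ Y = (0, 1/2)
2. D is the midpoint of PY ⇒ D = (0, 3/4)
through P parallel to YV: direction (1, -1/2); meets VD at S = (-1, 3/2)
S = V + t·(D−V) with t = 2

t = 2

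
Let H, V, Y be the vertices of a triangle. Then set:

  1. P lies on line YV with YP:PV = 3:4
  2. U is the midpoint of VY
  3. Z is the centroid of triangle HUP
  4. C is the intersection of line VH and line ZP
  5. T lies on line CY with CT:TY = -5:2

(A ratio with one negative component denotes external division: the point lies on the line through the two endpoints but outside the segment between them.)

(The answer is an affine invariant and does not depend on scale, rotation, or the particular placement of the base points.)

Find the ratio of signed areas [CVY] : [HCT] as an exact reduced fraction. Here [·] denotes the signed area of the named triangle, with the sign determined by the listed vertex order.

[CVY]:[HCT] = 24/5

Choose coordinates H = (0, 0), V = (1, 0), Y = (0, 1).
1. P lies on line YV with YP:PV = 3:4 ⇒ P = (3/7, 4/7)
2. U is the midpoint of VY ⇒ U = (1/2, 1/2)
3. Z is the centroid of triangle HUP ⇒ Z = (13/42, 5/14)
4. C is the intersection of line VH and line ZP ⇒ C = (1/9, 0)
5. T lies on line CY with CT:TY = -5:2 ⇒ T = (-2/27, 5/3)
2·[CVY] = 8/9, 2·[HCT] = 5/27
[CVY]:[HCT] = 8/9:5/27 = 24/5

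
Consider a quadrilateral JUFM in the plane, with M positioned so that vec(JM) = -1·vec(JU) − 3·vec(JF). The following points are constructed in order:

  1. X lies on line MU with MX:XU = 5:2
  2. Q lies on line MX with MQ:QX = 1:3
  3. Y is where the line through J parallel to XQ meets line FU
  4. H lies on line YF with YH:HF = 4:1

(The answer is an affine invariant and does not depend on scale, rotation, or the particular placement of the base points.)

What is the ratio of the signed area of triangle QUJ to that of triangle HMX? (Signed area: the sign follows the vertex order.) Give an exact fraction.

[QUJ]:[HMX] = 3/4

Choose coordinates J = (0, 0), U = (1, 0), F = (0, 1), M = (-1, -3).
1. X lies on line MU with MX:XU = 5:2 ⇒ X = (3/7, -6/7)
2. Q lies on line MX with MQ:QX = 1:3 ⇒ Q = (-9/14, -69/28)
3. Y is where the line through J parallel to XQ meets line FU ⇒ Y = (2/5, 3/5)
4. H lies on line YF with YH:HF = 4:1 ⇒ H = (2/25, 23/25)
2·[QUJ] = 69/28, 2·[HMX] = 23/7
[QUJ]:[HMX] = 69/28:23/7 = 3/4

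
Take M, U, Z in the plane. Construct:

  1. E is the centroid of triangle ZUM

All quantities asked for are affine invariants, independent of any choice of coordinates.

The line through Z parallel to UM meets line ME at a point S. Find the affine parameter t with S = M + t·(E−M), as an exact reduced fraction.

t = 3

Set M = (0, 0), U = (1, 0), Z = (0, 1); any affine frame gives the same invariant.
1. E is the centroid of triangle ZUM ⇒ E = (1/3, 1/3)
through Z parallel to UM: direction (-1, 0); meets ME at S = (1, 1)
S = M + t·(E−M) with t = 3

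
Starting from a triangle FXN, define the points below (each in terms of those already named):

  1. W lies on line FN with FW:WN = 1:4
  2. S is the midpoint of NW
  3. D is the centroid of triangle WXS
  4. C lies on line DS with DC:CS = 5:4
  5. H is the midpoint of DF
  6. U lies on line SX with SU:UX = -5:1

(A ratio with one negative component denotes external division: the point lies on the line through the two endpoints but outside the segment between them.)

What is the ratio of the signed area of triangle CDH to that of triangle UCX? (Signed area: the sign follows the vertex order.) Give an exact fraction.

Choose coordinates F = (0, 0), X = (1, 0), N = (0, 1).
1. W lies on line FN with FW:WN = 1:4 ⇒ W = (0, 1/5)
2. S is the midpoint of NW ⇒ S = (0, 3/5)
3. D is the centroid of triangle WXS ⇒ D = (1/3, 4/15)
4. C lies on line DS with DC:CS = 5:4 ⇒ C = (4/27, 61/135)
5. H is the midpoint of DF ⇒ H = (1/6, 2/15)
6. U lies on line SX with SU:UX = -5:1 ⇒ U = (5/4, -3/20)
2·[CDH] = -1/18, 2·[UCX] = -2/135
[CDH]:[UCX] = -1/18:-2/135 = 15/4

[CDH]:[UCX] = 15/4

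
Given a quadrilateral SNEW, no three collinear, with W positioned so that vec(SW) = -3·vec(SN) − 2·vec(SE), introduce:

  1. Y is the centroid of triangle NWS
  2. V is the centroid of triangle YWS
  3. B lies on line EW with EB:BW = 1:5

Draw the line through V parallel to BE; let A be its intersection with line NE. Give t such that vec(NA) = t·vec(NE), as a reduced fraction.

t = 2/3

Work in coordinates with S = (0, 0), N = (1, 0), E = (0, 1), W = (-3, -2).
1. Y is the centroid of triangle NWS ⇒ Y = (-2/3, -2/3)
2. V is the centroid of triangle YWS ⇒ V = (-11/9, -8/9)
3. B lies on line EW with EB:BW = 1:5 ⇒ B = (-1/2, 1/2)
through V parallel to BE: direction (1/2, 1/2); meets NE at A = (1/3, 2/3)
A = N + t·(E−N) with t = 2/3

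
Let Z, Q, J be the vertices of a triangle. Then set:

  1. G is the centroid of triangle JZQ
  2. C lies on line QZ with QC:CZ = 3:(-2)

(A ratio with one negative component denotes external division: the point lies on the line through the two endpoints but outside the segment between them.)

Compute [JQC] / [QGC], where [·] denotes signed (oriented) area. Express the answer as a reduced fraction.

[JQC]:[QGC] = -3

Assign Z = (0, 0), Q = (1, 0), J = (0, 1) — the answer is frame-independent, so this choice is without loss of generality.
1. G is the centroid of triangle JZQ ⇒ G = (1/3, 1/3)
2. C lies on line QZ with QC:CZ = 3:(-2) ⇒ C = (-2, 0)
2·[JQC] = -3, 2·[QGC] = 1
[JQC]:[QGC] = -3:1 = -3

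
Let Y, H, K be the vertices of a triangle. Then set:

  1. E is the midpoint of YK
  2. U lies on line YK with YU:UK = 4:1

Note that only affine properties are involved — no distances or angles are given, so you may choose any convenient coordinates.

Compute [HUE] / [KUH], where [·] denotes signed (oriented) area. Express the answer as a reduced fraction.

Choose coordinates Y = (0, 0), H = (1, 0), K = (0, 1).
1. E is the midpoint of YK ⇒ E = (0, 1/2)
2. U lies on line YK with YU:UK = 4:1 ⇒ U = (0, 4/5)
2·[HUE] = 3/10, 2·[KUH] = 1/5
[HUE]:[KUH] = 3/10:1/5 = 3/2

[HUE]:[KUH] = 3/2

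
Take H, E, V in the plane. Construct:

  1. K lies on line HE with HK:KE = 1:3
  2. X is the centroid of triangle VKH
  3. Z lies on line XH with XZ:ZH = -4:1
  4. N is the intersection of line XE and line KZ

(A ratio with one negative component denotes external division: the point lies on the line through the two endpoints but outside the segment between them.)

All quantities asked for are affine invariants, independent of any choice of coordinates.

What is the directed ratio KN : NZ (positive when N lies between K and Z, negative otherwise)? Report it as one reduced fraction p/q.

KN:NZ = -9/16

Work in coordinates with H = (0, 0), E = (1, 0), V = (0, 1).
1. K lies on line HE with HK:KE = 1:3 ⇒ K = (1/4, 0)
2. X is the centroid of triangle VKH ⇒ X = (1/12, 1/3)
3. Z lies on line XH with XZ:ZH = -4:1 ⇒ Z = (-1/36, -1/9)
4. N is the intersection of line XE and line KZ ⇒ N = (17/28, 1/7)
N = K + t·(Z−K) with t = -9/7, so KN:NZ = t:(1−t) = -9/7:16/7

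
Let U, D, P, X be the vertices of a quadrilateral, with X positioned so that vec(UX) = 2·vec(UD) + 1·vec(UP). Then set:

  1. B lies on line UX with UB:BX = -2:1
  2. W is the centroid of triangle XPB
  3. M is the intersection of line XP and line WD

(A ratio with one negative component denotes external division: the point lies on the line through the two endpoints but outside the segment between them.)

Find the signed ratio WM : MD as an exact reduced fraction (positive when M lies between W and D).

Choose coordinates U = (0, 0), D = (1, 0), P = (0, 1), X = (2, 1).
1. B lies on line UX with UB:BX = -2:1 ⇒ B = (4, 2)
2. W is the centroid of triangle XPB ⇒ W = (2, 4/3)
3. M is the intersection of line XP and line WD ⇒ M = (7/4, 1)
M = W + t·(D−W) with t = 1/4, so WM:MD = t:(1−t) = 1/4:3/4

WM:MD = 1/3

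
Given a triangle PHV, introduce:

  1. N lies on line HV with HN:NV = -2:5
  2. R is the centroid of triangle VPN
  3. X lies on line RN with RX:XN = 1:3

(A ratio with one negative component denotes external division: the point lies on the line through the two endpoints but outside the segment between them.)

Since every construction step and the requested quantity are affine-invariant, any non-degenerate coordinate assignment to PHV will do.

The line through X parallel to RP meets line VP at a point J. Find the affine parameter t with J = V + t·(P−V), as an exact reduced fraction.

t = 5/4

Work in coordinates with P = (0, 0), H = (1, 0), V = (0, 1).
1. N lies on line HV with HN:NV = -2:5 ⇒ N = (5/3, -2/3)
2. R is the centroid of triangle VPN ⇒ R = (5/9, 1/9)
3. X lies on line RN with RX:XN = 1:3 ⇒ X = (5/6, -1/12)
through X parallel to RP: direction (-5/9, -1/9); meets VP at J = (0, -1/4)
J = V + t·(P−V) with t = 5/4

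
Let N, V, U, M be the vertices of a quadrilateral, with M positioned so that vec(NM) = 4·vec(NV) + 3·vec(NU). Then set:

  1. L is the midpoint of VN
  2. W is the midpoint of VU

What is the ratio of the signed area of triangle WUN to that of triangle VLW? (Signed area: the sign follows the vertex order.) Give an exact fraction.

[WUN]:[VLW] = -2

Choose coordinates N = (0, 0), V = (1, 0), U = (0, 1), M = (4, 3).
1. L is the midpoint of VN ⇒ L = (1/2, 0)
2. W is the midpoint of VU ⇒ W = (1/2, 1/2)
2·[WUN] = 1/2, 2·[VLW] = -1/4
[WUN]:[VLW] = 1/2:-1/4 = -2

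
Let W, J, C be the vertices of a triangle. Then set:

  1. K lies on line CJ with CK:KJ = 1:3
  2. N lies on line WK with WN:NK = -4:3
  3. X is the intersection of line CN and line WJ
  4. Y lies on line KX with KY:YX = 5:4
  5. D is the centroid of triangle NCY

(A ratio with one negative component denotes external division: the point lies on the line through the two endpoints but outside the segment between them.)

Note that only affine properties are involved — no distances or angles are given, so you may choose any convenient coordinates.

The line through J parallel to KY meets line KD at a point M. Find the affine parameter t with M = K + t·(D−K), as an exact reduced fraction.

Choose coordinates W = (0, 0), J = (1, 0), C = (0, 1).
1. K lies on line CJ with CK:KJ = 1:3 ⇒ K = (1/4, 3/4)
2. N lies on line WK with WN:NK = -4:3 ⇒ N = (1, 3)
3. X is the intersection of line CN and line WJ ⇒ X = (-1/2, 0)
4. Y lies on line KX with KY:YX = 5:4 ⇒ Y = (-1/6, 1/3)
5. D is the centroid of triangle NCY ⇒ D = (5/18, 13/9)
through J parallel to KY: direction (-5/12, -5/12); meets KD at M = (3/16, -13/16)
M = K + t·(D−K) with t = -9/4

t = -9/4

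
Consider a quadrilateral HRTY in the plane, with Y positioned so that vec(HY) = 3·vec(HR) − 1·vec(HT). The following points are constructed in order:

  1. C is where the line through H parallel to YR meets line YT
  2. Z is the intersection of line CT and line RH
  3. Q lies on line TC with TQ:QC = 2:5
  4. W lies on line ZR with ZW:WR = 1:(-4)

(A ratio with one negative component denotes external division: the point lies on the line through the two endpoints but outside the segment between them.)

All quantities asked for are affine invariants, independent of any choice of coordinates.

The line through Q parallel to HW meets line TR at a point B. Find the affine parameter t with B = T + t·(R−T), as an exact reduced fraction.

t = 8/7

Choose coordinates H = (0, 0), R = (1, 0), T = (0, 1), Y = (3, -1).
1. C is where the line through H parallel to YR meets line YT ⇒ C = (6, -3)
2. Z is the intersection of line CT and line RH ⇒ Z = (3/2, 0)
3. Q lies on line TC with TQ:QC = 2:5 ⇒ Q = (12/7, -1/7)
4. W lies on line ZR with ZW:WR = 1:(-4) ⇒ W = (5/3, 0)
through Q parallel to HW: direction (5/3, 0); meets TR at B = (8/7, -1/7)
B = T + t·(R−T) with t = 8/7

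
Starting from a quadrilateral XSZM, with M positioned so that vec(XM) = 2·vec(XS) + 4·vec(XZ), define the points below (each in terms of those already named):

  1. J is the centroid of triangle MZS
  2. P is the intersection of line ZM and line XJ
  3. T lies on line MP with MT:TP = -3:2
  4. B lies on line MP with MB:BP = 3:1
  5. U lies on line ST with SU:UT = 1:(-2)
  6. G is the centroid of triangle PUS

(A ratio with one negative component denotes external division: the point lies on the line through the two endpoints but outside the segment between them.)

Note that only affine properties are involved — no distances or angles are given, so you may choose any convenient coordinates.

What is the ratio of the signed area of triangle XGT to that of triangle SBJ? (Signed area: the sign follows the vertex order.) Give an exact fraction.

[XGT]:[SBJ] = 29/10

Assign X = (0, 0), S = (1, 0), Z = (0, 1), M = (2, 4) — the answer is frame-independent, so this choice is without loss of generality.
1. J is the centroid of triangle MZS ⇒ J = (1, 5/3)
2. P is the intersection of line ZM and line XJ ⇒ P = (6, 10)
3. T lies on line MP with MT:TP = -3:2 ⇒ T = (14, 22)
4. B lies on line MP with MB:BP = 3:1 ⇒ B = (5, 17/2)
5. U lies on line ST with SU:UT = 1:(-2) ⇒ U = (-12, -22)
6. G is the centroid of triangle PUS ⇒ G = (-5/3, -4)
2·[XGT] = 58/3, 2·[SBJ] = 20/3
[XGT]:[SBJ] = 58/3:20/3 = 29/10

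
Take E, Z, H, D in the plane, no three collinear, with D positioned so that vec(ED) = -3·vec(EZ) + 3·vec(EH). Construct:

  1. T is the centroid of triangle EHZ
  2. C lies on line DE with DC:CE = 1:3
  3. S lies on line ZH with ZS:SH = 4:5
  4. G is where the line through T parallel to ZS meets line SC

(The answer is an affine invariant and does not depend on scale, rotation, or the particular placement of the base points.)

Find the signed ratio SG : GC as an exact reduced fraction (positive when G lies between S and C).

Set E = (0, 0), Z = (1, 0), H = (0, 1), D = (-3, 3); any affine frame gives the same invariant.
1. T is the centroid of triangle EHZ ⇒ T = (1/3, 1/3)
2. C lies on line DE with DC:CE = 1:3 ⇒ C = (-9/4, 9/4)
3. S lies on line ZH with ZS:SH = 4:5 ⇒ S = (5/9, 4/9)
4. G is where the line through T parallel to ZS meets line SC ⇒ G = (-41/108, 113/108)
G = S + t·(C−S) with t = 1/3, so SG:GC = t:(1−t) = 1/3:2/3

SG:GC = 1/2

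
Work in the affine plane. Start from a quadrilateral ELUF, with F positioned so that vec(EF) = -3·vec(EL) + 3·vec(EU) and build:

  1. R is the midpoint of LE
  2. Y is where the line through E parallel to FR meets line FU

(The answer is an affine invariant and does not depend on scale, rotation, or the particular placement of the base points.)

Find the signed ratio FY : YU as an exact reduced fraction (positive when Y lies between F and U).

Set E = (0, 0), L = (1, 0), U = (0, 1), F = (-3, 3); any affine frame gives the same invariant.
1. R is the midpoint of LE ⇒ R = (1/2, 0)
2. Y is where the line through E parallel to FR meets line FU ⇒ Y = (-21/4, 9/2)
Y = F + t·(U−F) with t = -3/4, so FY:YU = t:(1−t) = -3/4:7/4

FY:YU = -3/7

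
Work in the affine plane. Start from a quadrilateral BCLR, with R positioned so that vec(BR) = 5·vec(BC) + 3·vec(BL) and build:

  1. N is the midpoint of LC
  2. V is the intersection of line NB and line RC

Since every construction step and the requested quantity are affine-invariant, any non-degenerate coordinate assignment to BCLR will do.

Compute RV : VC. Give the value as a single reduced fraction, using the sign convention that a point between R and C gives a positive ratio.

Choose coordinates B = (0, 0), C = (1, 0), L = (0, 1), R = (5, 3).
1. N is the midpoint of LC ⇒ N = (1/2, 1/2)
2. V is the intersection of line NB and line RC ⇒ V = (-3, -3)
V = R + t·(C−R) with t = 2, so RV:VC = t:(1−t) = 2:-1

RV:VC = -2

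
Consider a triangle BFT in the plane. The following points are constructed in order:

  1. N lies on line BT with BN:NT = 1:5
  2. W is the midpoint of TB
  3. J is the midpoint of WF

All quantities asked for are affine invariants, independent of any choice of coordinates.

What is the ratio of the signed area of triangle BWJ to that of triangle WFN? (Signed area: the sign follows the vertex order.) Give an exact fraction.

[BWJ]:[WFN] = 3/4

Work in coordinates with B = (0, 0), F = (1, 0), T = (0, 1).
1. N lies on line BT with BN:NT = 1:5 ⇒ N = (0, 1/6)
2. W is the midpoint of TB ⇒ W = (0, 1/2)
3. J is the midpoint of WF ⇒ J = (1/2, 1/4)
2·[BWJ] = -1/4, 2·[WFN] = -1/3
[BWJ]:[WFN] = -1/4:-1/3 = 3/4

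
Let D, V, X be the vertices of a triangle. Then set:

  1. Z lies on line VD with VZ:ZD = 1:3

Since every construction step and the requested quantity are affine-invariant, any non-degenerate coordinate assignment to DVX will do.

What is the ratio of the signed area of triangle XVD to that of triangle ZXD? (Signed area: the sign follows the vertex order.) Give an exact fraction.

Assign D = (0, 0), V = (1, 0), X = (0, 1) — the answer is frame-independent, so this choice is without loss of generality.
1. Z lies on line VD with VZ:ZD = 1:3 ⇒ Z = (3/4, 0)
2·[XVD] = -1, 2·[ZXD] = 3/4
[XVD]:[ZXD] = -1:3/4 = -4/3

[XVD]:[ZXD] = -4/3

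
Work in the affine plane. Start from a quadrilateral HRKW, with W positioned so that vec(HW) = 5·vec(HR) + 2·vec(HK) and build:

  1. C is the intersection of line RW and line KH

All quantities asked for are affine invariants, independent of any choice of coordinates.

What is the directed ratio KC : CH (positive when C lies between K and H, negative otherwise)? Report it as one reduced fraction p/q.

KC:CH = -3

Assign H = (0, 0), R = (1, 0), K = (0, 1), W = (5, 2) — the answer is frame-independent, so this choice is without loss of generality.
1. C is the intersection of line RW and line KH ⇒ C = (0, -1/2)
C = K + t·(H−K) with t = 3/2, so KC:CH = t:(1−t) = 3/2:-1/2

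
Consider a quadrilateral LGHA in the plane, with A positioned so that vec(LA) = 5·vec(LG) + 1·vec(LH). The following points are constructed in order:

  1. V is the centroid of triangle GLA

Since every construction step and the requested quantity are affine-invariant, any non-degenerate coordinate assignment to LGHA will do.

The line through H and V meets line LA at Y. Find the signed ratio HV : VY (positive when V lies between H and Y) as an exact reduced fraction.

HV:VY = -16

Set L = (0, 0), G = (1, 0), H = (0, 1), A = (5, 1); any affine frame gives the same invariant.
1. V is the centroid of triangle GLA ⇒ V = (2, 1/3)
line HV meets LA at Y = (15/8, 3/8)
V = H + t·(Y−H) with t = 16/15, so HV:VY = 16/15:-1/15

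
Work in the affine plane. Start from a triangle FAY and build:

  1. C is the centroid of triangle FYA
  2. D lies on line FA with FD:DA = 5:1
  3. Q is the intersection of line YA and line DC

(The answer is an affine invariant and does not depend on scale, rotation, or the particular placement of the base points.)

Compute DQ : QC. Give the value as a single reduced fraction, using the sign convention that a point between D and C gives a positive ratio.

Assign F = (0, 0), A = (1, 0), Y = (0, 1) — the answer is frame-independent, so this choice is without loss of generality.
1. C is the centroid of triangle FYA ⇒ C = (1/3, 1/3)
2. D lies on line FA with FD:DA = 5:1 ⇒ D = (5/6, 0)
3. Q is the intersection of line YA and line DC ⇒ Q = (4/3, -1/3)
Q = D + t·(C−D) with t = -1, so DQ:QC = t:(1−t) = -1:2

DQ:QC = -1/2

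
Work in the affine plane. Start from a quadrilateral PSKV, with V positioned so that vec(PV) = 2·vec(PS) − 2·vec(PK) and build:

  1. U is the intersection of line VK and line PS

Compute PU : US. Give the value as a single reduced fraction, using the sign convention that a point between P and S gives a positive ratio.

Work in coordinates with P = (0, 0), S = (1, 0), K = (0, 1), V = (2, -2).
1. U is the intersection of line VK and line PS ⇒ U = (2/3, 0)
U = P + t·(S−P) with t = 2/3, so PU:US = t:(1−t) = 2/3:1/3

PU:US = 2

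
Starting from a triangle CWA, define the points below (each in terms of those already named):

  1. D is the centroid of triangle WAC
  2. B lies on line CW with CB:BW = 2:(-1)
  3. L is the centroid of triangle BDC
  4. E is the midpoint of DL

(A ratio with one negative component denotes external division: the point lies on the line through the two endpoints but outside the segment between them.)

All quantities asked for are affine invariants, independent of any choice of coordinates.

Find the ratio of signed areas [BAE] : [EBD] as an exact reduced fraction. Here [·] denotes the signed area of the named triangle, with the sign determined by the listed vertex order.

[BAE]:[EBD] = 9

Set C = (0, 0), W = (1, 0), A = (0, 1); any affine frame gives the same invariant.
1. D is the centroid of triangle WAC ⇒ D = (1/3, 1/3)
2. B lies on line CW with CB:BW = 2:(-1) ⇒ B = (2, 0)
3. L is the centroid of triangle BDC ⇒ L = (7/9, 1/9)
4. E is the midpoint of DL ⇒ E = (5/9, 2/9)
2·[BAE] = 1, 2·[EBD] = 1/9
[BAE]:[EBD] = 1:1/9 = 9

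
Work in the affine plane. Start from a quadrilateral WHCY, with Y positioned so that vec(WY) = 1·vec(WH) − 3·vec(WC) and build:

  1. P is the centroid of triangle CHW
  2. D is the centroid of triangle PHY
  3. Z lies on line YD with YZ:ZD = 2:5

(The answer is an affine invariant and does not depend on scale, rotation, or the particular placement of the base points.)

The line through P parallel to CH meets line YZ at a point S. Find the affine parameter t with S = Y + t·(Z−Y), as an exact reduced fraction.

t = 84/17

Choose coordinates W = (0, 0), H = (1, 0), C = (0, 1), Y = (1, -3).
1. P is the centroid of triangle CHW ⇒ P = (1/3, 1/3)
2. D is the centroid of triangle PHY ⇒ D = (7/9, -8/9)
3. Z lies on line YD with YZ:ZD = 2:5 ⇒ Z = (59/63, -151/63)
through P parallel to CH: direction (1, -1); meets YZ at S = (35/51, -1/51)
S = Y + t·(Z−Y) with t = 84/17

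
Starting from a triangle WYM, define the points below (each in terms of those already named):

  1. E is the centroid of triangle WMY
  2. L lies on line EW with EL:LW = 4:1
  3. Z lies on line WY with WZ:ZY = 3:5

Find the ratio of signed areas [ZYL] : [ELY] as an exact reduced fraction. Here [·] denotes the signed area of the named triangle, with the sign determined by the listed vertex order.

Work in coordinates with W = (0, 0), Y = (1, 0), M = (0, 1).
1. E is the centroid of triangle WMY ⇒ E = (1/3, 1/3)
2. L lies on line EW with EL:LW = 4:1 ⇒ L = (1/15, 1/15)
3. Z lies on line WY with WZ:ZY = 3:5 ⇒ Z = (3/8, 0)
2·[ZYL] = 1/24, 2·[ELY] = 4/15
[ZYL]:[ELY] = 1/24:4/15 = 5/32

[ZYL]:[ELY] = 5/32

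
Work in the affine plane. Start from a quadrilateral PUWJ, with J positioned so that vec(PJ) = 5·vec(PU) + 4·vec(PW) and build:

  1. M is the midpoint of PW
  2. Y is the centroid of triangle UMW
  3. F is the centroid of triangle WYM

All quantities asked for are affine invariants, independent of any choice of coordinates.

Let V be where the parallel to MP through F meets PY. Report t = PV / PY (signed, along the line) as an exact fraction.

Choose coordinates P = (0, 0), U = (1, 0), W = (0, 1), J = (5, 4).
1. M is the midpoint of PW ⇒ M = (0, 1/2)
2. Y is the centroid of triangle UMW ⇒ Y = (1/3, 1/2)
3. F is the centroid of triangle WYM ⇒ F = (1/9, 2/3)
through F parallel to MP: direction (0, -1/2); meets PY at V = (1/9, 1/6)
V = P + t·(Y−P) with t = 1/3

t = 1/3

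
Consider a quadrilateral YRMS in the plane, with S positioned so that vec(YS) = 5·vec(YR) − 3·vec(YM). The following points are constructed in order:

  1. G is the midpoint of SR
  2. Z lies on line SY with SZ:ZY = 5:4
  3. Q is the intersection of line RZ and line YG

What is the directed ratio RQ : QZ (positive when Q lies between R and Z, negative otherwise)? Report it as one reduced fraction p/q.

RQ:QZ = 9/4

Work in coordinates with Y = (0, 0), R = (1, 0), M = (0, 1), S = (5, -3).
1. G is the midpoint of SR ⇒ G = (3, -3/2)
2. Z lies on line SY with SZ:ZY = 5:4 ⇒ Z = (20/9, -4/3)
3. Q is the intersection of line RZ and line YG ⇒ Q = (24/13, -12/13)
Q = R + t·(Z−R) with t = 9/13, so RQ:QZ = t:(1−t) = 9/13:4/13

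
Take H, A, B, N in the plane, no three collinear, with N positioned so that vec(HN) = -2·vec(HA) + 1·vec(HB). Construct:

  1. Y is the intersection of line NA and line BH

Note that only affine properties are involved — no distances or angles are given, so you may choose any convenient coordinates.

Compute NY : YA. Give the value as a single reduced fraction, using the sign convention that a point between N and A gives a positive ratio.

Set H = (0, 0), A = (1, 0), B = (0, 1), N = (-2, 1); any affine frame gives the same invariant.
1. Y is the intersection of line NA and line BH ⇒ Y = (0, 1/3)
Y = N + t·(A−N) with t = 2/3, so NY:YA = t:(1−t) = 2/3:1/3

NY:YA = 2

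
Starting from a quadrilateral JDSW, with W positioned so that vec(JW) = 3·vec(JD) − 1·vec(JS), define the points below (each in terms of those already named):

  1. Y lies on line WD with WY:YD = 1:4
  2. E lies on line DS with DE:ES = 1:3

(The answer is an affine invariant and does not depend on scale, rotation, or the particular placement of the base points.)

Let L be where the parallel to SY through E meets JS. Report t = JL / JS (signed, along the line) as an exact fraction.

t = 10/13

Set J = (0, 0), D = (1, 0), S = (0, 1), W = (3, -1); any affine frame gives the same invariant.
1. Y lies on line WD with WY:YD = 1:4 ⇒ Y = (13/5, -4/5)
2. E lies on line DS with DE:ES = 1:3 ⇒ E = (3/4, 1/4)
through E parallel to SY: direction (13/5, -9/5); meets JS at L = (0, 10/13)
L = J + t·(S−J) with t = 10/13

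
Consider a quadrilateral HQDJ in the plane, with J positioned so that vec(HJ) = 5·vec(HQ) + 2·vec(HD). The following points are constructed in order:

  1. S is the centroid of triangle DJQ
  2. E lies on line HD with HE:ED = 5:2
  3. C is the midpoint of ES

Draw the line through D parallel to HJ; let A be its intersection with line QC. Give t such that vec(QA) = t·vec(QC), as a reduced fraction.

t = 49/30

Set H = (0, 0), Q = (1, 0), D = (0, 1), J = (5, 2); any affine frame gives the same invariant.
1. S is the centroid of triangle DJQ ⇒ S = (2, 1)
2. E lies on line HD with HE:ED = 5:2 ⇒ E = (0, 5/7)
3. C is the midpoint of ES ⇒ C = (1, 6/7)
through D parallel to HJ: direction (5, 2); meets QC at A = (1, 7/5)
A = Q + t·(C−Q) with t = 49/30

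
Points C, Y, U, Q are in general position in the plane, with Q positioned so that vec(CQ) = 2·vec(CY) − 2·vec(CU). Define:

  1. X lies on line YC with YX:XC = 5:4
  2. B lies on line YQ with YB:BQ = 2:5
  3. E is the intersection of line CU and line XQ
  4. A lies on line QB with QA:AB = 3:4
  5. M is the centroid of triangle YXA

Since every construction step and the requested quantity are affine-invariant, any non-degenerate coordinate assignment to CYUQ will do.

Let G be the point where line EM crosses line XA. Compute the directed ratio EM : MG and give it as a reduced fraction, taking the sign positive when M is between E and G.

Assign C = (0, 0), Y = (1, 0), U = (0, 1), Q = (2, -2) — the answer is frame-independent, so this choice is without loss of generality.
1. X lies on line YC with YX:XC = 5:4 ⇒ X = (4/9, 0)
2. B lies on line YQ with YB:BQ = 2:5 ⇒ B = (9/7, -4/7)
3. E is the intersection of line CU and line XQ ⇒ E = (0, 4/7)
4. A lies on line QB with QA:AB = 3:4 ⇒ A = (83/49, -68/49)
5. M is the centroid of triangle YXA ⇒ M = (1384/1323, -68/147)
line EM meets XA at G = (-3460/5439, 2176/1813)
M = E + t·(G−E) with t = -74/45, so EM:MG = -74/45:119/45

EM:MG = -74/119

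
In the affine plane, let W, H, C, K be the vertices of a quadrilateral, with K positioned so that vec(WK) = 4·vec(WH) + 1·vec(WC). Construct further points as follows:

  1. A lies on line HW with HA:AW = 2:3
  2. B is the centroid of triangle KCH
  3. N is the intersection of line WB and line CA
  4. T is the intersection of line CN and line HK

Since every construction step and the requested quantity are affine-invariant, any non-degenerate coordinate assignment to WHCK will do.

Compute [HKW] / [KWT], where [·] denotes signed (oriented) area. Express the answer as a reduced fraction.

[HKW]:[KWT] = 9/10

Work in coordinates with W = (0, 0), H = (1, 0), C = (0, 1), K = (4, 1).
1. A lies on line HW with HA:AW = 2:3 ⇒ A = (3/5, 0)
2. B is the centroid of triangle KCH ⇒ B = (5/3, 2/3)
3. N is the intersection of line WB and line CA ⇒ N = (15/31, 6/31)
4. T is the intersection of line CN and line HK ⇒ T = (2/3, -1/9)
2·[HKW] = 1, 2·[KWT] = 10/9
[HKW]:[KWT] = 1:10/9 = 9/10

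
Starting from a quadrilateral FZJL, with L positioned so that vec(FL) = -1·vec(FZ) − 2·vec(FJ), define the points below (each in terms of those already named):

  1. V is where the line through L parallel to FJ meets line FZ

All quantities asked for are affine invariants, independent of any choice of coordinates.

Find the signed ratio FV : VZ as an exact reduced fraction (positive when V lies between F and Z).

Set F = (0, 0), Z = (1, 0), J = (0, 1), L = (-1, -2); any affine frame gives the same invariant.
1. V is where the line through L parallel to FJ meets line FZ ⇒ V = (-1, 0)
V = F + t·(Z−F) with t = -1, so FV:VZ = t:(1−t) = -1:2

FV:VZ = -1/2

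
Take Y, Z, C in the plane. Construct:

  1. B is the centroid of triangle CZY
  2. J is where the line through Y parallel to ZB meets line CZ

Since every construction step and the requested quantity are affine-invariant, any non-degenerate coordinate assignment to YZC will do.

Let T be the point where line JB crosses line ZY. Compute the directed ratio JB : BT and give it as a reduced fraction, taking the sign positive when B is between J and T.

Set Y = (0, 0), Z = (1, 0), C = (0, 1); any affine frame gives the same invariant.
1. B is the centroid of triangle CZY ⇒ B = (1/3, 1/3)
2. J is where the line through Y parallel to ZB meets line CZ ⇒ J = (2, -1)
line JB meets ZY at T = (3/4, 0)
B = J + t·(T−J) with t = 4/3, so JB:BT = 4/3:-1/3

JB:BT = -4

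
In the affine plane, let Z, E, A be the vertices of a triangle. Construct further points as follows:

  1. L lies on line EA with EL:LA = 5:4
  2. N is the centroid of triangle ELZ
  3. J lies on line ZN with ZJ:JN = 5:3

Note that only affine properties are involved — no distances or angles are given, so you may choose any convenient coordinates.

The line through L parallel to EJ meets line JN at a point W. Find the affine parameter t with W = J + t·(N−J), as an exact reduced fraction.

Choose coordinates Z = (0, 0), E = (1, 0), A = (0, 1).
1. L lies on line EA with EL:LA = 5:4 ⇒ L = (4/9, 5/9)
2. N is the centroid of triangle ELZ ⇒ N = (13/27, 5/27)
3. J lies on line ZN with ZJ:JN = 5:3 ⇒ J = (65/216, 25/216)
through L parallel to EJ: direction (-151/216, 25/216); meets JN at W = (247/216, 95/216)
W = J + t·(N−J) with t = 14/3

t = 14/3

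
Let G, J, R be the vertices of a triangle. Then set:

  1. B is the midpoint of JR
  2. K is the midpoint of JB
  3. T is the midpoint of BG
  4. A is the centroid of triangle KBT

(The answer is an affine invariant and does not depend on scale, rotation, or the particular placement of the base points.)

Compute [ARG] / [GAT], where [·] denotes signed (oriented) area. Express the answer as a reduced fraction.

[ARG]:[GAT] = 12

Work in coordinates with G = (0, 0), J = (1, 0), R = (0, 1).
1. B is the midpoint of JR ⇒ B = (1/2, 1/2)
2. K is the midpoint of JB ⇒ K = (3/4, 1/4)
3. T is the midpoint of BG ⇒ T = (1/4, 1/4)
4. A is the centroid of triangle KBT ⇒ A = (1/2, 1/3)
2·[ARG] = 1/2, 2·[GAT] = 1/24
[ARG]:[GAT] = 1/2:1/24 = 12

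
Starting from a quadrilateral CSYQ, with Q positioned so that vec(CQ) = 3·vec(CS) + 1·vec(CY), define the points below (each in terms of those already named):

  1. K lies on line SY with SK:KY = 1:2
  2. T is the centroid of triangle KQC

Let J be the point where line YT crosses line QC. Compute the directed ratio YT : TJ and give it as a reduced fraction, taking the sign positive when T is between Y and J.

Assign C = (0, 0), S = (1, 0), Y = (0, 1), Q = (3, 1) — the answer is frame-independent, so this choice is without loss of generality.
1. K lies on line SY with SK:KY = 1:2 ⇒ K = (2/3, 1/3)
2. T is the centroid of triangle KQC ⇒ T = (11/9, 4/9)
line YT meets QC at J = (33/26, 11/26)
T = Y + t·(J−Y) with t = 26/27, so YT:TJ = 26/27:1/27

YT:TJ = 26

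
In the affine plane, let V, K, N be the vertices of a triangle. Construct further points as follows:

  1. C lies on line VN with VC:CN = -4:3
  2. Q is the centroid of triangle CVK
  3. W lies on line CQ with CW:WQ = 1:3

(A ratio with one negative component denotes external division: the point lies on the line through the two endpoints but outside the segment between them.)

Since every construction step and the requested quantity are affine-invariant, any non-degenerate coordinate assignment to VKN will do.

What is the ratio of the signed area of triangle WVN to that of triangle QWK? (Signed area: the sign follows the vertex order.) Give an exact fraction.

[WVN]:[QWK] = 1/12

Choose coordinates V = (0, 0), K = (1, 0), N = (0, 1).
1. C lies on line VN with VC:CN = -4:3 ⇒ C = (0, 4)
2. Q is the centroid of triangle CVK ⇒ Q = (1/3, 4/3)
3. W lies on line CQ with CW:WQ = 1:3 ⇒ W = (1/12, 10/3)
2·[WVN] = -1/12, 2·[QWK] = -1
[WVN]:[QWK] = -1/12:-1 = 1/12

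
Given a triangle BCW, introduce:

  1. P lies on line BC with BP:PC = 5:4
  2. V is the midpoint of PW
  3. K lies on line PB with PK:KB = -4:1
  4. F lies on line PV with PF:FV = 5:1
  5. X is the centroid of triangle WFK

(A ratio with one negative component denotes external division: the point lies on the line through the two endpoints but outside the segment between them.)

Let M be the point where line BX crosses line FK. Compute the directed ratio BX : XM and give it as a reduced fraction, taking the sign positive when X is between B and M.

Choose coordinates B = (0, 0), C = (1, 0), W = (0, 1).
1. P lies on line BC with BP:PC = 5:4 ⇒ P = (5/9, 0)
2. V is the midpoint of PW ⇒ V = (5/18, 1/2)
3. K lies on line PB with PK:KB = -4:1 ⇒ K = (-5/27, 0)
4. F lies on line PV with PF:FV = 5:1 ⇒ F = (35/108, 5/12)
5. X is the centroid of triangle WFK ⇒ X = (5/108, 17/36)
line BX meets FK at M = (25/1548, 85/516)
X = B + t·(M−B) with t = 43/15, so BX:XM = 43/15:-28/15

BX:XM = -43/28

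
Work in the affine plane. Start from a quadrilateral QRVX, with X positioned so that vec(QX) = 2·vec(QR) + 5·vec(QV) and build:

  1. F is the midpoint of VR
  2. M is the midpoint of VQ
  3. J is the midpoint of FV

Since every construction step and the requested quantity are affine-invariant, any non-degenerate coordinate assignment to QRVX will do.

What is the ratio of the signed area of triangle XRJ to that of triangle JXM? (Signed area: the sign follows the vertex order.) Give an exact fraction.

Set Q = (0, 0), R = (1, 0), V = (0, 1), X = (2, 5); any affine frame gives the same invariant.
1. F is the midpoint of VR ⇒ F = (1/2, 1/2)
2. M is the midpoint of VQ ⇒ M = (0, 1/2)
3. J is the midpoint of FV ⇒ J = (1/4, 3/4)
2·[XRJ] = -9/2, 2·[JXM] = 5/8
[XRJ]:[JXM] = -9/2:5/8 = -36/5

[XRJ]:[JXM] = -36/5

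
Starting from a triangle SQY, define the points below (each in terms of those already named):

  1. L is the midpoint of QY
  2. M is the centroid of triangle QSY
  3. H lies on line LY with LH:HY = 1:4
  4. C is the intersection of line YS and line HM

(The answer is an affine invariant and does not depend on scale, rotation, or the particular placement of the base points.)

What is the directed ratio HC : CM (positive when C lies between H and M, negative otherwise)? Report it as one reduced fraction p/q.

Work in coordinates with S = (0, 0), Q = (1, 0), Y = (0, 1).
1. L is the midpoint of QY ⇒ L = (1/2, 1/2)
2. M is the centroid of triangle QSY ⇒ M = (1/3, 1/3)
3. H lies on line LY with LH:HY = 1:4 ⇒ H = (2/5, 3/5)
4. C is the intersection of line YS and line HM ⇒ C = (0, -1)
C = H + t·(M−H) with t = 6, so HC:CM = t:(1−t) = 6:-5

HC:CM = -6/5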